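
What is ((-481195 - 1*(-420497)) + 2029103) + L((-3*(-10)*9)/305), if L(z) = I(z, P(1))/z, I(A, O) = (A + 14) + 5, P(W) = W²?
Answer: 106295083/54 ≈ 1.9684e+6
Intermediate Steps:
I(A, O) = 19 + A (I(A, O) = (14 + A) + 5 = 19 + A)
L(z) = (19 + z)/z
((-481195 - 1*(-420497)) + 2029103) + L((-3*(-10)*9)/305) = ((-481195 - 1*(-420497)) + 2029103) + (19 + (-3*(-10)*9)/305)/(((-3*(-10)*9)/305)) = ((-481195 + 420497) + 2029103) + (19 + (30*9)*(1/305))/(((30*9)*(1/305))) = (-60698 + 2029103) + (19 + 270*(1/305))/((270*(1/305))) = 1968405 + (19 + 54/61)/(54/61) = 1968405 + (61/54)*(1213/61) = 1968405 + 1213/54 = 106295083/54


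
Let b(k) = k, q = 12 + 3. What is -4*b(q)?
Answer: -60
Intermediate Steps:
q = 15
-4*b(q) = -4*15 = -60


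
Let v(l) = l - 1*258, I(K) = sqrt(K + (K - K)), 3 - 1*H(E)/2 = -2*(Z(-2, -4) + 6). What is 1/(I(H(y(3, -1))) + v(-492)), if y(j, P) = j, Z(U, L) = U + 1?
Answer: -375/281237 - sqrt(26)/562474 ≈ -0.0013425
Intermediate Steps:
Z(U, L) = 1 + U
H(E) = 26 (H(E) = 6 - (-4)*((1 - 2) + 6) = 6 - (-4)*(-1 + 6) = 6 - (-4)*5 = 6 - 2*(-10) = 6 + 20 = 26)
I(K) = sqrt(K) (I(K) = sqrt(K + 0) = sqrt(K))
v(l) = -258 + l (v(l) = l - 258 = -258 + l)
1/(I(H(y(3, -1))) + v(-492)) = 1/(sqrt(26) + (-258 - 492)) = 1/(sqrt(26) - 750) = 1/(-750 + sqrt(26))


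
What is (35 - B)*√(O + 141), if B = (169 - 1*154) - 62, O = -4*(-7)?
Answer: 1066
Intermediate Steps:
O = 28
B = -47 (B = (169 - 154) - 62 = 15 - 62 = -47)
(35 - B)*√(O + 141) = (35 - 1*(-47))*√(28 + 141) = (35 + 47)*√169 = 82*13 = 1066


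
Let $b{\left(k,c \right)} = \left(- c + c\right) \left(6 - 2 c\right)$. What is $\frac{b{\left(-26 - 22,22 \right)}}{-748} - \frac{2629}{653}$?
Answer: $- \frac{2629}{653} \approx -4.026$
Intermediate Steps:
$b{\left(k,c \right)} = 0$ ($b{\left(k,c \right)} = 0 \left(6 - 2 c\right) = 0$)
$\frac{b{\left(-26 - 22,22 \right)}}{-748} - \frac{2629}{653} = \frac{0}{-748} - \frac{2629}{653} = 0 \left(- \frac{1}{748}\right) - \frac{2629}{653} = 0 - \frac{2629}{653} = - \frac{2629}{653}$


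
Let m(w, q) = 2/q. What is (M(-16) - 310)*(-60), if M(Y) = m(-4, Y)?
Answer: 37215/2 ≈ 18608.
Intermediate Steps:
M(Y) = 2/Y
(M(-16) - 310)*(-60) = (2/(-16) - 310)*(-60) = (2*(-1/16) - 310)*(-60) = (-1/8 - 310)*(-60) = -2481/8*(-60) = 37215/2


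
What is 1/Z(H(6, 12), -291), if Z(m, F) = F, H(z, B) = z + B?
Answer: -1/291 ≈ -0.0034364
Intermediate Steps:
H(z, B) = B + z
1/Z(H(6, 12), -291) = 1/(-291) = -1/291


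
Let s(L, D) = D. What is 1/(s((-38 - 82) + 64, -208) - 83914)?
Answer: -1/84122 ≈ -1.1887e-5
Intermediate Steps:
1/(s((-38 - 82) + 64, -208) - 83914) = 1/(-208 - 83914) = 1/(-84122) = -1/84122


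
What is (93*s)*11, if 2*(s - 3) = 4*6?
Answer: 15345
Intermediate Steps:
s = 15 (s = 3 + (4*6)/2 = 3 + (½)*24 = 3 + 12 = 15)
(93*s)*11 = (93*15)*11 = 1395*11 = 15345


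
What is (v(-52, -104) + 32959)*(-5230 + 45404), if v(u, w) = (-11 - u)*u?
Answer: 1238443898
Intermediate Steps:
v(u, w) = u*(-11 - u)
(v(-52, -104) + 32959)*(-5230 + 45404) = (-1*(-52)*(11 - 52) + 32959)*(-5230 + 45404) = (-1*(-52)*(-41) + 32959)*40174 = (-2132 + 32959)*40174 = 30827*40174 = 1238443898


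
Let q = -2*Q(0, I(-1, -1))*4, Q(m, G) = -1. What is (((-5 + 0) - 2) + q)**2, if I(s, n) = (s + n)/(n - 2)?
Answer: 1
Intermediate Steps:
I(s, n) = (n + s)/(-2 + n)
q = 8 (q = -2*(-1)*4 = 2*4 = 8)
(((-5 + 0) - 2) + q)**2 = (((-5 + 0) - 2) + 8)**2 = ((-5 - 2) + 8)**2 = (-7 + 8)**2 = 1**2 = 1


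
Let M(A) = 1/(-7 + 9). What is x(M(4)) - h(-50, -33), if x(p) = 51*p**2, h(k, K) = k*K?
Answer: -6549/4 ≈ -1637.3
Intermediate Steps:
M(A) = 1/2
h(k, K) = K*k
x(M(4)) - h(-50, -33) = 51*(1/2)**2 - (-33)*(-50) = 51*(1/4) - 1*1650 = 51/4 - 1650 = -6549/4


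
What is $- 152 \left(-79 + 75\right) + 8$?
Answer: $616$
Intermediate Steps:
$- 152 \left(-79 + 75\right) + 8 = \left(-152\right) \left(-4\right) + 8 = 608 + 8 = 616$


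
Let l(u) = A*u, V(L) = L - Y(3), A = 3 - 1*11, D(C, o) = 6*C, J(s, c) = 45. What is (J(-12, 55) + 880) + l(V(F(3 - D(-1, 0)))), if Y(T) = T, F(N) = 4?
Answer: 917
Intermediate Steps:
A = -8 (A = 3 - 11 = -8)
V(L) = -3 + L (V(L) = L - 1*3 = L - 3 = -3 + L)
l(u) = -8*u
(J(-12, 55) + 880) + l(V(F(3 - D(-1, 0)))) = (45 + 880) - 8*(-3 + 4) = 925 - 8*1 = 925 - 8 = 917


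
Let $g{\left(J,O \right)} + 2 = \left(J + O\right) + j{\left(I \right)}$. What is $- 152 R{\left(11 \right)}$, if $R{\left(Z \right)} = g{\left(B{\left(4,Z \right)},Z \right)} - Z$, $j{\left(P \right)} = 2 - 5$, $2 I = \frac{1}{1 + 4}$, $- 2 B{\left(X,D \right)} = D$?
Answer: $1596$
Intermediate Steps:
$B{\left(X,D \right)} = - \frac{D}{2}$
$I = \frac{1}{10}$ ($I = \frac{1}{2 \left(1 + 4\right)} = \frac{1}{2 \cdot 5} = \frac{1}{2} \cdot \frac{1}{5} = \frac{1}{10} \approx 0.1$)
$j{\left(P \right)} = -3$
$g{\left(J,O \right)} = -5 + J + O$ ($g{\left(J,O \right)} = -2 - \left(3 - J - O\right) = -2 + \left(-3 + J + O\right) = -5 + J + O$)
$R{\left(Z \right)} = -5 - \frac{Z}{2}$ ($R{\left(Z \right)} = \left(-5 - \frac{Z}{2} + Z\right) - Z = \left(-5 + \frac{Z}{2}\right) - Z = -5 - \frac{Z}{2}$)
$- 152 R{\left(11 \right)} = - 152 \left(-5 - \frac{11}{2}\right) = \left(-152\right) \left(- \frac{21}{2}\right) = 1596$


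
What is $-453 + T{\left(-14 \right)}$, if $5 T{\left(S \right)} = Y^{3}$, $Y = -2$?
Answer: $- \frac{2273}{5} \approx -454.6$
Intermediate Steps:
$T{\left(S \right)} = - \frac{8}{5}$ ($T{\left(S \right)} = \frac{\left(-2\right)^{3}}{5} = \frac{1}{5} \left(-8\right) = - \frac{8}{5}$)
$-453 + T{\left(-14 \right)} = -453 - \frac{8}{5} = - \frac{2273}{5}$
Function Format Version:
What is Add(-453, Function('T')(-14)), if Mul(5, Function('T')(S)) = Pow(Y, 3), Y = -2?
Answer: Rational(-2273, 5) ≈ -454.60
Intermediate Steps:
Function('T')(S) = Rational(-8, 5) (Function('T')(S) = Mul(Rational(1, 5), Pow(-2, 3)) = Mul(Rational(1, 5), -8) = Rational(-8, 5))
Add(-453, Function('T')(-14)) = Add(-453, Rational(-8, 5)) = Rational(-2273, 5)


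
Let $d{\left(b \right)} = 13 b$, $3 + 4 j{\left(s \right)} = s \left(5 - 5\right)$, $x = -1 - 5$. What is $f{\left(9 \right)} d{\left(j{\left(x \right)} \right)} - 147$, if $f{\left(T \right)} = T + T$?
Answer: $- \frac{645}{2} \approx -322.5$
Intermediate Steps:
$x = -6$ ($x = -1 - 5 = -6$)
$f{\left(T \right)} = 2 T$
$j{\left(s \right)} = - \frac{3}{4}$ ($j{\left(s \right)} = - \frac{3}{4} + \frac{s \left(5 - 5\right)}{4} = - \frac{3}{4} + \frac{s 0}{4} = - \frac{3}{4} + \frac{1}{4} \cdot 0 = - \frac{3}{4} + 0 = - \frac{3}{4}$)
$f{\left(9 \right)} d{\left(j{\left(x \right)} \right)} - 147 = 2 \cdot 9 \cdot 13 \left(- \frac{3}{4}\right) - 147 = 18 \left(- \frac{39}{4}\right) - 147 = - \frac{351}{2} - 147 = - \frac{645}{2}$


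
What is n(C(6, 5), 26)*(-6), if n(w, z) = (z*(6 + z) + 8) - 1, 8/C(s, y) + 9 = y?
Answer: -5034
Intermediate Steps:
C(s, y) = 8/(-9 + y)
n(w, z) = 7 + z*(6 + z) (n(w, z) = (8 + z*(6 + z)) - 1 = 7 + z*(6 + z))
n(C(6, 5), 26)*(-6) = (7 + 26² + 6*26)*(-6) = (7 + 676 + 156)*(-6) = 839*(-6) = -5034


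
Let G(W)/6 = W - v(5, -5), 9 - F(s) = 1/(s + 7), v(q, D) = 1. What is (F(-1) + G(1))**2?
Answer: 2809/36 ≈ 78.028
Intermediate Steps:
F(s) = 9 - 1/(7 + s) (F(s) = 9 - 1/(s + 7) = 9 - 1/(7 + s))
G(W) = -6 + 6*W (G(W) = 6*(W - 1*1) = 6*(W - 1) = 6*(-1 + W) = -6 + 6*W)
(F(-1) + G(1))**2 = ((62 + 9*(-1))/(7 - 1) + (-6 + 6*1))**2 = ((62 - 9)/6 + (-6 + 6))**2 = ((1/6)*53 + 0)**2 = (53/6 + 0)**2 = (53/6)**2 = 2809/36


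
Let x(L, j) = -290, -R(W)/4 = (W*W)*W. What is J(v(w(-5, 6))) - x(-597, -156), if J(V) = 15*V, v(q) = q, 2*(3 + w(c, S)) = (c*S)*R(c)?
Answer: -112255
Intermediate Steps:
R(W) = -4*W³ (R(W) = -4*W*W*W = -4*W²*W = -4*W³)
w(c, S) = -3 - 2*S*c⁴ (w(c, S) = -3 + ((c*S)*(-4*c³))/2 = -3 + ((S*c)*(-4*c³))/2 = -3 + (-4*S*c⁴)/2 = -3 - 2*S*c⁴)
J(v(w(-5, 6))) - x(-597, -156) = 15*(-3 - 2*6*(-5)⁴) - 1*(-290) = 15*(-3 - 2*6*625) + 290 = 15*(-3 - 7500) + 290 = 15*(-7503) + 290 = -112545 + 290 = -112255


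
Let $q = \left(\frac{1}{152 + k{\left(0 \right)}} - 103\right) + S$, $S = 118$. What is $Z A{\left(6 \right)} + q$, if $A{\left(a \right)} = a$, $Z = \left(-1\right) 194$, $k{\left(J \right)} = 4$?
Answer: $- \frac{179243}{156} \approx -1149.0$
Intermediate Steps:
$Z = -194$
$q = \frac{2341}{156}$ ($q = \left(\frac{1}{152 + 4} - 103\right) + 118 = \left(\frac{1}{156} - 103\right) + 118 = - \frac{16067}{156} + 118 = \frac{2341}{156} \approx 15.006$)
$Z A{\left(6 \right)} + q = \left(-194\right) 6 + \frac{2341}{156} = -1164 + \frac{2341}{156} = - \frac{179243}{156}$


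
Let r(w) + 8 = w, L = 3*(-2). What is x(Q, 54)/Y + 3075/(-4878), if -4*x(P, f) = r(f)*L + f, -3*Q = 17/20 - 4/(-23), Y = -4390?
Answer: -4589993/7138140 ≈ -0.64302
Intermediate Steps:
L = -6
r(w) = -8 + w
Q = -157/460 (Q = -(17/20 - 4/(-23))/3 = -(17*(1/20) - 4*(-1/23))/3 = -(17/20 + 4/23)/3 = -⅓*471/460 = -157/460 ≈ -0.34130)
x(P, f) = -12 + 5*f/4 (x(P, f) = -((-8 + f)*(-6) + f)/4 = -((48 - 6*f) + f)/4 = -(48 - 5*f)/4 = -12 + 5*f/4)
x(Q, 54)/Y + 3075/(-4878) = (-12 + (5/4)*54)/(-4390) + 3075/(-4878) = (-12 + 135/2)*(-1/4390) + 3075*(-1/4878) = (111/2)*(-1/4390) - 1025/1626 = -111/8780 - 1025/1626 = -4589993/7138140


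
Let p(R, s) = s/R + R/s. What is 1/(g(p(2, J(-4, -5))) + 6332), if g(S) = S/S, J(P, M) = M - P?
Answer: 1/6333 ≈ 0.00015790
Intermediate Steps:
p(R, s) = R/s + s/R
g(S) = 1
1/(g(p(2, J(-4, -5))) + 6332) = 1/(1 + 6332) = 1/6333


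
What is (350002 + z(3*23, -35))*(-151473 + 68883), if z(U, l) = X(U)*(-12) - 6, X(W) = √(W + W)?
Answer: -28906169640 + 991080*√138 ≈ -2.8895e+10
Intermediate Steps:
X(W) = √2*√W (X(W) = √(2*W) = √2*√W)
z(U, l) = -6 - 12*√2*√U (z(U, l) = (√2*√U)*(-12) - 6 = -12*√2*√U - 6 = -6 - 12*√2*√U)
(350002 + z(3*23, -35))*(-151473 + 68883) = (350002 + (-6 - 12*√2*√(3*23)))*(-151473 + 68883) = (350002 + (-6 - 12*√2*√69))*(-82590) = (350002 + (-6 - 12*√138))*(-82590) = (349996 - 12*√138)*(-82590) = -28906169640 + 991080*√138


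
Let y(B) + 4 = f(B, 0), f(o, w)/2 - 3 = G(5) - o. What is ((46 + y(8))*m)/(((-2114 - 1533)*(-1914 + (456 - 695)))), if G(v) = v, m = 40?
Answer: 240/1121713 ≈ 0.00021396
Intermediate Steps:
f(o, w) = 16 - 2*o (f(o, w) = 6 + 2*(5 - o) = 6 + (10 - 2*o) = 16 - 2*o)
y(B) = 12 - 2*B (y(B) = -4 + (16 - 2*B) = 12 - 2*B)
((46 + y(8))*m)/(((-2114 - 1533)*(-1914 + (456 - 695)))) = ((46 + (12 - 2*8))*40)/(((-2114 - 1533)*(-1914 + (456 - 695)))) = ((46 + (12 - 16))*40)/((-3647*(-1914 - 239))) = ((46 - 4)*40)/((-3647*(-2153))) = (42*40)/7851991 = 1680*(1/7851991) = 240/1121713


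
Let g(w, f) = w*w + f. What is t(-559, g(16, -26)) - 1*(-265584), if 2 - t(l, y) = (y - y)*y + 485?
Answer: 265101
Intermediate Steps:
g(w, f) = f + w² (g(w, f) = w² + f = f + w²)
t(l, y) = -483 (t(l, y) = 2 - ((y - y)*y + 485) = 2 - (0*y + 485) = 2 - (0 + 485) = 2 - 1*485 = 2 - 485 = -483)
t(-559, g(16, -26)) - 1*(-265584) = -483 - 1*(-265584) = -483 + 265584 = 265101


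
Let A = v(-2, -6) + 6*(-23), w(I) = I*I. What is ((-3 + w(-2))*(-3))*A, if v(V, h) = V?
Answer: 420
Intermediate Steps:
w(I) = I**2
A = -140 (A = -2 + 6*(-23) = -2 - 138 = -140)
((-3 + w(-2))*(-3))*A = ((-3 + (-2)**2)*(-3))*(-140) = ((-3 + 4)*(-3))*(-140) = (1*(-3))*(-140) = -3*(-140) = 420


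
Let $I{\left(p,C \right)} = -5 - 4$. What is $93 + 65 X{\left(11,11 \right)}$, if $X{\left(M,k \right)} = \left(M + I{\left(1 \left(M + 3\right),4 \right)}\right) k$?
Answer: $1523$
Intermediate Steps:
$I{\left(p,C \right)} = -9$ ($I{\left(p,C \right)} = -5 - 4 = -9$)
$X{\left(M,k \right)} = k \left(-9 + M\right)$ ($X{\left(M,k \right)} = \left(M - 9\right) k = \left(-9 + M\right) k = k \left(-9 + M\right)$)
$93 + 65 X{\left(11,11 \right)} = 93 + 65 \cdot 11 \left(-9 + 11\right) = 93 + 65 \cdot 11 \cdot 2 = 93 + 65 \cdot 22 = 93 + 1430 = 1523$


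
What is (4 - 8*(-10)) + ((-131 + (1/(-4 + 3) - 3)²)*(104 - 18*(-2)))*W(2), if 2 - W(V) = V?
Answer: 84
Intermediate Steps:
W(V) = 2 - V
(4 - 8*(-10)) + ((-131 + (1/(-4 + 3) - 3)²)*(104 - 18*(-2)))*W(2) = (4 - 8*(-10)) + ((-131 + (1/(-4 + 3) - 3)²)*(104 - 18*(-2)))*(2 - 1*2) = (4 + 80) + ((-131 + (1/(-1) - 3)²)*(104 + 36))*(2 - 2) = 84 + ((-131 + (-1 - 3)²)*140)*0 = 84 + ((-131 + (-4)²)*140)*0 = 84 + ((-131 + 16)*140)*0 = 84 - 115*140*0 = 84 - 16100*0 = 84 + 0 = 84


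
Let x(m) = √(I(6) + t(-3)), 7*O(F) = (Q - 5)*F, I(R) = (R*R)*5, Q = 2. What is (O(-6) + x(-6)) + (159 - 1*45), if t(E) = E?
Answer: 816/7 + √177 ≈ 129.88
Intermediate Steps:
I(R) = 5*R² (I(R) = R²*5 = 5*R²)
O(F) = -3*F/7 (O(F) = ((2 - 5)*F)/7 = (-3*F)/7 = -3*F/7)
x(m) = √177 (x(m) = √(5*6² - 3) = √(5*36 - 3) = √(180 - 3) = √177)
(O(-6) + x(-6)) + (159 - 1*45) = (-3/7*(-6) + √177) + (159 - 1*45) = (18/7 + √177) + (159 - 45) = (18/7 + √177) + 114 = 816/7 + √177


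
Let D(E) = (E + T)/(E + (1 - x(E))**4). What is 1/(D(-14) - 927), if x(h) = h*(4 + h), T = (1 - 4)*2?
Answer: -373301027/346050052049 ≈ -0.0010787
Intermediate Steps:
T = -6 (T = -3*2 = -6)
D(E) = (-6 + E)/(E + (1 - E*(4 + E))**4) (D(E) = (E - 6)/(E + (1 - E*(4 + E))**4) = (-6 + E)/(E + (1 - E*(4 + E))**4))
1/(D(-14) - 927) = 1/((-6 - 14)/(-14 + (-1 - 14*(4 - 14))**4) - 927) = 1/(-20/(-14 + (-1 - 14*(-10))**4) - 927) = 1/(-20/(-14 + (-1 + 140)**4) - 927) = 1/(-20/(-14 + 139**4) - 927) = 1/(-20/(-14 + 373301041) - 927) = 1/(-20/373301027 - 927) = 1/(-346050052049/373301027) = -373301027/346050052049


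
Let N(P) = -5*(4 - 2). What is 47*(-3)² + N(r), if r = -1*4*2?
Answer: 413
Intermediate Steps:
r = -8 (r = -4*2 = -8)
N(P) = -10 (N(P) = -5*2 = -10)
47*(-3)² + N(r) = 47*(-3)² - 10 = 47*9 - 10 = 423 - 10 = 413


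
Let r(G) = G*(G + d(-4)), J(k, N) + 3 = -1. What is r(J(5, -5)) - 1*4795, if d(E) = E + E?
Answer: -4747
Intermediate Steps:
d(E) = 2*E
J(k, N) = -4 (J(k, N) = -3 - 1 = -4)
r(G) = G*(-8 + G) (r(G) = G*(G + 2*(-4)) = G*(G - 8) = G*(-8 + G))
r(J(5, -5)) - 1*4795 = -4*(-8 - 4) - 1*4795 = -4*(-12) - 4795 = 48 - 4795 = -4747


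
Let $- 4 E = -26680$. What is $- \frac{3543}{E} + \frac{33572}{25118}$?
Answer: $\frac{67466083}{83768530} \approx 0.80539$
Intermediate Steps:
$E = 6670$ ($E = \left(- \frac{1}{4}\right) \left(-26680\right) = 6670$)
$- \frac{3543}{E} + \frac{33572}{25118} = - \frac{3543}{6670} + \frac{33572}{25118} = \left(-3543\right) \frac{1}{6670} + 33572 \cdot \frac{1}{25118} = - \frac{3543}{6670} + \frac{16786}{12559} = \frac{67466083}{83768530}$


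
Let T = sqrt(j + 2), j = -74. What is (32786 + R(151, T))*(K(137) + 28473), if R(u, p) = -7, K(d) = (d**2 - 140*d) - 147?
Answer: 915025785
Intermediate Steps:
K(d) = -147 + d**2 - 140*d
T = 6*I*sqrt(2) (T = sqrt(-74 + 2) = sqrt(-72) = 6*I*sqrt(2) ≈ 8.4853*I)
(32786 + R(151, T))*(K(137) + 28473) = (32786 - 7)*((-147 + 137**2 - 140*137) + 28473) = 32779*((-147 + 18769 - 19180) + 28473) = 32779*(-558 + 28473) = 32779*27915 = 915025785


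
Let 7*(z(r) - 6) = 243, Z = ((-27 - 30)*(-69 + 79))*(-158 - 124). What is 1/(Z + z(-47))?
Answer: 7/1125465 ≈ 6.2196e-6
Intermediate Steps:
Z = 160740 (Z = -57*10*(-282) = -570*(-282) = 160740)
z(r) = 285/7 (z(r) = 6 + (⅐)*243 = 6 + 243/7 = 285/7)
1/(Z + z(-47)) = 1/(160740 + 285/7) = 1/(1125465/7) = 7/1125465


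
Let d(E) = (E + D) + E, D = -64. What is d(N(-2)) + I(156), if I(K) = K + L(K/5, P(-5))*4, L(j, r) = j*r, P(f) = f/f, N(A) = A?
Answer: 1064/5 ≈ 212.80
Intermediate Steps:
P(f) = 1
I(K) = 9*K/5 (I(K) = K + ((K/5)*1)*4 = K + (K/5)*4 = K + 4*K/5 = 9*K/5)
d(E) = -64 + 2*E (d(E) = (E - 64) + E = (-64 + E) + E = -64 + 2*E)
d(N(-2)) + I(156) = (-64 + 2*(-2)) + (9/5)*156 = (-64 - 4) + 1404/5 = -68 + 1404/5 = 1064/5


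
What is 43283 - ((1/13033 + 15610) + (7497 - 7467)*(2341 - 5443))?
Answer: 1573513188/13033 ≈ 1.2073e+5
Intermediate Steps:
43283 - ((1/13033 + 15610) + (7497 - 7467)*(2341 - 5443)) = 43283 - ((1/13033 + 15610) + 30*(-3102)) = 43283 - (203445131/13033 - 93060) = 43283 - 1*(-1009405849/13033) = 43283 + 1009405849/13033 = 1573513188/13033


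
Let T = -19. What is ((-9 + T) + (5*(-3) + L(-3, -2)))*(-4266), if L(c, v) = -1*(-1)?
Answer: 179172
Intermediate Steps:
L(c, v) = 1
((-9 + T) + (5*(-3) + L(-3, -2)))*(-4266) = ((-9 - 19) + (5*(-3) + 1))*(-4266) = (-28 + (-15 + 1))*(-4266) = (-28 - 14)*(-4266) = -42*(-4266) = 179172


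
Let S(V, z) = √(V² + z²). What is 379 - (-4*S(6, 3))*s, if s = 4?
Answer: 379 + 48*√5 ≈ 486.33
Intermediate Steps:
379 - (-4*S(6, 3))*s = 379 - (-4*√(6² + 3²))*4 = 379 - (-4*√(36 + 9))*4 = 379 - (-12*√5)*4 = 379 - (-48)*√5 = 379 + 48*√5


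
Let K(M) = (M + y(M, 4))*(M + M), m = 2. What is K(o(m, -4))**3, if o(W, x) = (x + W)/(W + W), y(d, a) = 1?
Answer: -1/8 ≈ -0.12500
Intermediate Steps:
o(W, x) = (W + x)/(2*W) (o(W, x) = (W + x)/((2*W)) = (W + x)*(1/(2*W)) = (W + x)/(2*W))
K(M) = 2*M*(1 + M) (K(M) = (M + 1)*(M + M) = (1 + M)*(2*M) = 2*M*(1 + M))
K(o(m, -4))**3 = (2*((1/2)*(2 - 4)/2)*(1 + (1/2)*(2 - 4)/2))**3 = (2*((1/2)*(1/2)*(-2))*(1 + (1/2)*(1/2)*(-2)))**3 = (2*(-1/2)*(1 - 1/2))**3 = (2*(-1/2)*(1/2))**3 = (-1/2)**3 = -1/8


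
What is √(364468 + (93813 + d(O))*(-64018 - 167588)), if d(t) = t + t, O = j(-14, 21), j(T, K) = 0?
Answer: I*√21727289210 ≈ 1.474e+5*I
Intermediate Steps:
O = 0
d(t) = 2*t
√(364468 + (93813 + d(O))*(-64018 - 167588)) = √(364468 + (93813 + 2*0)*(-64018 - 167588)) = √(364468 + (93813 + 0)*(-231606)) = √(364468 + 93813*(-231606)) = √(364468 - 21727653678) = √(-21727289210) = I*√21727289210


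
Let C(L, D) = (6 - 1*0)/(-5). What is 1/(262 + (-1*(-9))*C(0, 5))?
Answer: 5/1256 ≈ 0.0039809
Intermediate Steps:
C(L, D) = -6/5 (C(L, D) = (6 + 0)*(-⅕) = 6*(-⅕) = -6/5)
1/(262 + (-1*(-9))*C(0, 5)) = 1/(262 - 1*(-9)*(-6/5)) = 1/(262 + 9*(-6/5)) = 1/(262 - 54/5) = 1/(1256/5) = 5/1256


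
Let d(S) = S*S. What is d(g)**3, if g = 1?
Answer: 1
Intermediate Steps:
d(S) = S**2
d(g)**3 = (1**2)**3 = 1**3 = 1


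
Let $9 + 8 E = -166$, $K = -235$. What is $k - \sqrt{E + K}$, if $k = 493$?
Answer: $493 - \frac{i \sqrt{4110}}{4} \approx 493.0 - 16.027 i$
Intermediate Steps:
$E = - \frac{175}{8}$ ($E = - \frac{9}{8} + \frac{1}{8} \left(-166\right) = - \frac{9}{8} - \frac{83}{4} = - \frac{175}{8} \approx -21.875$)
$k - \sqrt{E + K} = 493 - \sqrt{- \frac{175}{8} - 235} = 493 - \sqrt{- \frac{2055}{8}} = 493 - \frac{i \sqrt{4110}}{4}$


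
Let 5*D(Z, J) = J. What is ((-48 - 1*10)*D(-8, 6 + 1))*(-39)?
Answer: 15834/5 ≈ 3166.8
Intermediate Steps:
D(Z, J) = J/5
((-48 - 1*10)*D(-8, 6 + 1))*(-39) = ((-48 - 1*10)*((6 + 1)/5))*(-39) = ((-48 - 10)*((⅕)*7))*(-39) = -58*7/5*(-39) = -406/5*(-39) = 15834/5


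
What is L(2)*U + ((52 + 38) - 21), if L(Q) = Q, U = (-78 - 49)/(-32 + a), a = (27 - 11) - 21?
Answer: 2807/37 ≈ 75.865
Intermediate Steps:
a = -5 (a = 16 - 21 = -5)
U = 127/37 (U = (-78 - 49)/(-32 - 5) = -127/(-37) = -127*(-1/37) = 127/37 ≈ 3.4324)
L(2)*U + ((52 + 38) - 21) = 2*(127/37) + ((52 + 38) - 21) = 254/37 + (90 - 21) = 254/37 + 69 = 2807/37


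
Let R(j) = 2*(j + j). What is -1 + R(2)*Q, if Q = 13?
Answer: 103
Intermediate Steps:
R(j) = 4*j (R(j) = 2*(2*j) = 4*j)
-1 + R(2)*Q = -1 + (4*2)*13 = -1 + 8*13 = -1 + 104 = 103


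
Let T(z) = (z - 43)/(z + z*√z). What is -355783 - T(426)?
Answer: -64414511767/181050 - 383*√426/181050 ≈ -3.5578e+5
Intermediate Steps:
T(z) = (-43 + z)/(z + z^(3/2))
-355783 - T(426) = -355783 - (-43 + 426)/(426 + 426^(3/2)) = -355783 - 383/(426 + 426*√426)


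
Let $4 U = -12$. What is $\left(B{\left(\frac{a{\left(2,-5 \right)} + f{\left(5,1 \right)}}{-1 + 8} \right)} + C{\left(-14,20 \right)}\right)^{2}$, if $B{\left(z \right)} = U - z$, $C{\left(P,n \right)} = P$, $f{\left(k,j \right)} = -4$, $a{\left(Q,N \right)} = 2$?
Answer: $\frac{13689}{49} \approx 279.37$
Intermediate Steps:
$U = -3$ ($U = \frac{1}{4} \left(-12\right) = -3$)
$B{\left(z \right)} = -3 - z$
$\left(B{\left(\frac{a{\left(2,-5 \right)} + f{\left(5,1 \right)}}{-1 + 8} \right)} + C{\left(-14,20 \right)}\right)^{2} = \left(\left(-3 - \frac{2 - 4}{-1 + 8}\right) - 14\right)^{2} = \left(\left(-3 - - \frac{2}{7}\right) - 14\right)^{2} = \left(\left(-3 + \frac{2}{7}\right) - 14\right)^{2} = \left(- \frac{19}{7} - 14\right)^{2} = \left(- \frac{117}{7}\right)^{2} = \frac{13689}{49}$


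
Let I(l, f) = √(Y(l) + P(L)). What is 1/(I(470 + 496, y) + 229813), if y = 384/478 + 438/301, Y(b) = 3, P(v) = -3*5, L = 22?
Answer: 229813/52814014981 - 2*I*√3/52814014981 ≈ 4.3514e-6 - 6.5591e-11*I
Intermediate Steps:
P(v) = -15
y = 162474/71939 (y = 384*(1/478) + 438*(1/301) = 192/239 + 438/301 = 162474/71939 ≈ 2.2585)
I(l, f) = 2*I*√3 (I(l, f) = √(3 - 15) = √(-12) = 2*I*√3)
1/(I(470 + 496, y) + 229813) = 1/(2*I*√3 + 229813) = 1/(229813 + 2*I*√3)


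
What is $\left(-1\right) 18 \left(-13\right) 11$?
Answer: $2574$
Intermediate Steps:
$\left(-1\right) 18 \left(-13\right) 11 = \left(-18\right) \left(-13\right) 11 = 234 \cdot 11 = 2574$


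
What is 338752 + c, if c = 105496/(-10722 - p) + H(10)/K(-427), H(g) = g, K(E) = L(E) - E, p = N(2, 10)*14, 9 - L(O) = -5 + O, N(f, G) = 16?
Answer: 804608662797/2375282 ≈ 3.3874e+5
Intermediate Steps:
L(O) = 14 - O (L(O) = 9 - (-5 + O) = 9 + (5 - O) = 14 - O)
p = 224 (p = 16*14 = 224)
K(E) = 14 - 2*E (K(E) = (14 - E) - E = 14 - 2*E)
c = -22865267/2375282 (c = 105496/(-10722 - 1*224) + 10/(14 - 2*(-427)) = 105496/(-10722 - 224) + 10/(14 + 854) = 105496/(-10946) + 10/868 = 105496*(-1/10946) + 10*(1/868) = -52748/5473 + 5/434 = -22865267/2375282 ≈ -9.6263)
338752 + c = 338752 - 22865267/2375282 = 804608662797/2375282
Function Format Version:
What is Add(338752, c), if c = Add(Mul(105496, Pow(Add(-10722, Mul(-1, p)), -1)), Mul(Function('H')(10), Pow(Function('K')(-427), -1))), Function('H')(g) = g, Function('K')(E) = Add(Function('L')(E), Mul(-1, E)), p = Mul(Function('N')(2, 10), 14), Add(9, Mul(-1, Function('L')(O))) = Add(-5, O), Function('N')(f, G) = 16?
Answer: Rational(804608662797, 2375282) ≈ 3.3874e+5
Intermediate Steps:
Function('L')(O) = Add(14, Mul(-1, O)) (Function('L')(O) = Add(9, Mul(-1, Add(-5, O))) = Add(9, Add(5, Mul(-1, O))) = Add(14, Mul(-1, O)))
p = 224 (p = Mul(16, 14) = 224)
Function('K')(E) = Add(14, Mul(-2, E)) (Function('K')(E) = Add(Add(14, Mul(-1, E)), Mul(-1, E)) = Add(14, Mul(-2, E)))
c = Rational(-22865267, 2375282) (c = Add(Mul(105496, Pow(Add(-10722, Mul(-1, 224)), -1)), Mul(10, Pow(Add(14, Mul(-2, -427)), -1))) = Add(Mul(105496, Pow(Add(-10722, -224), -1)), Mul(10, Pow(Add(14, 854), -1))) = Add(Mul(105496, Pow(-10946, -1)), Mul(10, Pow(868, -1))) = Add(Mul(105496, Rational(-1, 10946)), Mul(10, Rational(1, 868))) = Add(Rational(-52748, 5473), Rational(5, 434)) = Rational(-22865267, 2375282) ≈ -9.6263)
Add(338752, c) = Add(338752, Rational(-22865267, 2375282)) = Rational(804608662797, 2375282)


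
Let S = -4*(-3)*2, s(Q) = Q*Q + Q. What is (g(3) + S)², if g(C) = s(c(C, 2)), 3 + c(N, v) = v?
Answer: 576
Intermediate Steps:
c(N, v) = -3 + v
s(Q) = Q + Q² (s(Q) = Q² + Q = Q + Q²)
g(C) = 0 (g(C) = (-3 + 2)*(1 + (-3 + 2)) = -(1 - 1) = -1*0 = 0)
S = 24 (S = 12*2 = 24)
(g(3) + S)² = (0 + 24)² = 24² = 576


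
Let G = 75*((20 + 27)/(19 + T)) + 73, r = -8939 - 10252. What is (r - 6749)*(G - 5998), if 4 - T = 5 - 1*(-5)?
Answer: 1906590000/13 ≈ 1.4666e+8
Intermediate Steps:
T = -6 (T = 4 - (5 - 1*(-5)) = 4 - (5 + 5) = 4 - 1*10 = 4 - 10 = -6)
r = -19191
G = 4474/13 (G = 75*((20 + 27)/(19 - 6)) + 73 = 75*(47/13) + 73 = 3525/13 + 73 = 4474/13 ≈ 344.15)
(r - 6749)*(G - 5998) = (-19191 - 6749)*(4474/13 - 5998) = -25940*(-73500/13) = 1906590000/13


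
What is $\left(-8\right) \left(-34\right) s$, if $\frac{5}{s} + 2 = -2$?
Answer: $-340$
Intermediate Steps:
$s = - \frac{5}{4}$ ($s = \frac{5}{-2 - 2} = \frac{5}{-4} = 5 \left(- \frac{1}{4}\right) = - \frac{5}{4} \approx -1.25$)
$\left(-8\right) \left(-34\right) s = \left(-8\right) \left(-34\right) \left(- \frac{5}{4}\right) = 272 \left(- \frac{5}{4}\right) = -340$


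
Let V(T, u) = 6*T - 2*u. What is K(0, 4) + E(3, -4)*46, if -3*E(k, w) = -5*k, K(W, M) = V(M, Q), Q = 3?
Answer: 248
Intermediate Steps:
V(T, u) = -2*u + 6*T
K(W, M) = -6 + 6*M (K(W, M) = -2*3 + 6*M = -6 + 6*M)
E(k, w) = 5*k/3 (E(k, w) = -(-5)*k/3 = 5*k/3)
K(0, 4) + E(3, -4)*46 = (-6 + 6*4) + ((5/3)*3)*46 = (-6 + 24) + 5*46 = 18 + 230 = 248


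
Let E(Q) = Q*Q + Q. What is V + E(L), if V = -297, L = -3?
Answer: -291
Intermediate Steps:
E(Q) = Q + Q² (E(Q) = Q² + Q = Q + Q²)
V + E(L) = -297 - 3*(1 - 3) = -297 - 3*(-2) = -297 + 6 = -291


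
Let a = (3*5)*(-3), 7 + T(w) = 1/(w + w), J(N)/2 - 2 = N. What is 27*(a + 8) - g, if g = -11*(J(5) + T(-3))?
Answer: -5543/6 ≈ -923.83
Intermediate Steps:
J(N) = 4 + 2*N
T(w) = -7 + 1/(2*w) (T(w) = -7 + 1/(w + w) = -7 + 1/(2*w))
a = -45 (a = 15*(-3) = -45)
g = -451/6 (g = -11*((4 + 2*5) + (-7 + (1/2)/(-3))) = -11*((4 + 10) + (-7 + (1/2)*(-1/3))) = -11*(14 + (-7 - 1/6)) = -11*(14 - 43/6) = -11*41/6 = -451/6 ≈ -75.167)
27*(a + 8) - g = 27*(-45 + 8) - 1*(-451/6) = 27*(-37) + 451/6 = -999 + 451/6 = -5543/6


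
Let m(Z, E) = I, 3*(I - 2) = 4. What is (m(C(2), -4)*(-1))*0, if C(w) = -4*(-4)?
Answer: 0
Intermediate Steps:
C(w) = 16
I = 10/3 (I = 2 + (⅓)*4 = 2 + 4/3 = 10/3 ≈ 3.3333)
m(Z, E) = 10/3
(m(C(2), -4)*(-1))*0 = ((10/3)*(-1))*0 = -10/3*0 = 0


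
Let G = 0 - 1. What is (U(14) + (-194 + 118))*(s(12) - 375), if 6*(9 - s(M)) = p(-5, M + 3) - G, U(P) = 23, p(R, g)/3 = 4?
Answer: 117077/6 ≈ 19513.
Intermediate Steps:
p(R, g) = 12 (p(R, g) = 3*4 = 12)
G = -1
s(M) = 41/6 (s(M) = 9 - (12 - 1*(-1))/6 = 9 - (12 + 1)/6 = 9 - ⅙*13 = 9 - 13/6 = 41/6)
(U(14) + (-194 + 118))*(s(12) - 375) = (23 + (-194 + 118))*(41/6 - 375) = (23 - 76)*(-2209/6) = -53*(-2209/6) = 117077/6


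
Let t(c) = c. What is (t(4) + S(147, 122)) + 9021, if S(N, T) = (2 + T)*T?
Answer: 24153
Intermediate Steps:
S(N, T) = T*(2 + T)
(t(4) + S(147, 122)) + 9021 = (4 + 122*(2 + 122)) + 9021 = (4 + 122*124) + 9021 = (4 + 15128) + 9021 = 15132 + 9021 = 24153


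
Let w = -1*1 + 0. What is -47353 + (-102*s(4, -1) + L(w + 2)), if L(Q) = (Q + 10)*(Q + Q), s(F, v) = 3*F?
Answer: -48555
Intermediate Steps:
w = -1 (w = -1 + 0 = -1)
L(Q) = 2*Q*(10 + Q) (L(Q) = (10 + Q)*(2*Q) = 2*Q*(10 + Q))
-47353 + (-102*s(4, -1) + L(w + 2)) = -47353 + (-306*4 + 2*(-1 + 2)*(10 + (-1 + 2))) = -47353 + (-102*12 + 2*1*(10 + 1)) = -47353 + (-1224 + 2*1*11) = -47353 + (-1224 + 22) = -47353 - 1202 = -48555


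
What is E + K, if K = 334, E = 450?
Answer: 784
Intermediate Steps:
E + K = 450 + 334 = 784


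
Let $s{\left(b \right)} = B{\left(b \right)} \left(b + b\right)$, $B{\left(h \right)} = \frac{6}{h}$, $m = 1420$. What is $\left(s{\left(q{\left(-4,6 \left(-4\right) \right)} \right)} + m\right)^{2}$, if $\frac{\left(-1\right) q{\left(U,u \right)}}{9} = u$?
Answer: $2050624$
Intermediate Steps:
$q{\left(U,u \right)} = - 9 u$
$s{\left(b \right)} = 12$ ($s{\left(b \right)} = \frac{6}{b} \left(b + b\right) = \frac{6}{b} 2 b = 12$)
$\left(s{\left(q{\left(-4,6 \left(-4\right) \right)} \right)} + m\right)^{2} = \left(12 + 1420\right)^{2} = 1432^{2} = 2050624$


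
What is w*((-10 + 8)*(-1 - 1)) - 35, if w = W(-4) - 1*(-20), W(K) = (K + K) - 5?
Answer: -7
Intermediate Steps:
W(K) = -5 + 2*K (W(K) = 2*K - 5 = -5 + 2*K)
w = 7 (w = (-5 + 2*(-4)) - 1*(-20) = (-5 - 8) + 20 = -13 + 20 = 7)
w*((-10 + 8)*(-1 - 1)) - 35 = 7*((-10 + 8)*(-1 - 1)) - 35 = 7*(-2*(-2)) - 35 = 7*4 - 35 = 28 - 35 = -7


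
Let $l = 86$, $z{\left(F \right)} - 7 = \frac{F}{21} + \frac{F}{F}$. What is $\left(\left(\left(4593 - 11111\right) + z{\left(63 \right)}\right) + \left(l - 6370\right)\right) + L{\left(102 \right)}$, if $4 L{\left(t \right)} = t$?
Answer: $- \frac{25531}{2} \approx -12766.0$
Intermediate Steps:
$L{\left(t \right)} = \frac{t}{4}$
$z{\left(F \right)} = 8 + \frac{F}{21}$ ($z{\left(F \right)} = 7 + \left(\frac{F}{21} + \frac{F}{F}\right) = 7 + \left(F \frac{1}{21} + 1\right) = 7 + \left(\frac{F}{21} + 1\right) = 7 + \left(1 + \frac{F}{21}\right) = 8 + \frac{F}{21}$)
$\left(\left(\left(4593 - 11111\right) + z{\left(63 \right)}\right) + \left(l - 6370\right)\right) + L{\left(102 \right)} = \left(\left(\left(4593 - 11111\right) + \left(8 + \frac{1}{21} \cdot 63\right)\right) + \left(86 - 6370\right)\right) + \frac{1}{4} \cdot 102 = \left(\left(-6518 + \left(8 + 3\right)\right) + \left(86 - 6370\right)\right) + \frac{51}{2} = \left(\left(-6518 + 11\right) - 6284\right) + \frac{51}{2} = \left(-6507 - 6284\right) + \frac{51}{2} = -12791 + \frac{51}{2} = - \frac{25531}{2}$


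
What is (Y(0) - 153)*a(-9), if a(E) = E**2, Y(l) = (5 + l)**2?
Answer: -10368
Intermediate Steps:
(Y(0) - 153)*a(-9) = ((5 + 0)**2 - 153)*(-9)**2 = (5**2 - 153)*81 = (25 - 153)*81 = -128*81 = -10368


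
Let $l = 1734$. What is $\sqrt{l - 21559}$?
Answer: $5 i \sqrt{793} \approx 140.8 i$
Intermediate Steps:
$\sqrt{l - 21559} = \sqrt{1734 - 21559} = \sqrt{-19825} = 5 i \sqrt{793}$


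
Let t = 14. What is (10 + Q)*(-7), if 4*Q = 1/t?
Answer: -561/8 ≈ -70.125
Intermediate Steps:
Q = 1/56 (Q = (1/14)/4 = (1*(1/14))/4 = (¼)*(1/14) = 1/56 ≈ 0.017857)
(10 + Q)*(-7) = (10 + 1/56)*(-7) = (561/56)*(-7) = -561/8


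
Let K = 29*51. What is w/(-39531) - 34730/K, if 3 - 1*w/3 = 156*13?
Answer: -454642235/19488783 ≈ -23.328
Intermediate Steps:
K = 1479
w = -6075 (w = 9 - 468*13 = 9 - 3*2028 = 9 - 6084 = -6075)
w/(-39531) - 34730/K = -6075/(-39531) - 34730/1479 = -6075*(-1/39531) - 34730*1/1479 = 2025/13177 - 34730/1479 = -454642235/19488783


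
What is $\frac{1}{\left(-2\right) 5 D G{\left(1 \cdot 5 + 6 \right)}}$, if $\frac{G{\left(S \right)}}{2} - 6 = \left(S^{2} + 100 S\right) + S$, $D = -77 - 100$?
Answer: $\frac{1}{4382520} \approx 2.2818 \cdot 10^{-7}$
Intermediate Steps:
$D = -177$
$G{\left(S \right)} = 12 + 2 S^{2} + 202 S$ ($G{\left(S \right)} = 12 + 2 \left(\left(S^{2} + 100 S\right) + S\right) = 12 + 2 \left(S^{2} + 101 S\right) = 12 + \left(2 S^{2} + 202 S\right) = 12 + 2 S^{2} + 202 S$)
$\frac{1}{\left(-2\right) 5 D G{\left(1 \cdot 5 + 6 \right)}} = \frac{1}{\left(-2\right) 5 \left(-177\right) \left(12 + 2 \left(1 \cdot 5 + 6\right)^{2} + 202 \left(1 \cdot 5 + 6\right)\right)} = \frac{1}{\left(-10\right) \left(-177\right) \left(12 + 2 \left(5 + 6\right)^{2} + 202 \left(5 + 6\right)\right)} = \frac{1}{1770 \left(12 + 2 \cdot 11^{2} + 202 \cdot 11\right)} = \frac{1}{1770 \left(12 + 2 \cdot 121 + 2222\right)} = \frac{1}{1770 \left(12 + 242 + 2222\right)} = \frac{1}{1770 \cdot 2476} = \frac{1}{1770} \cdot \frac{1}{2476} = \frac{1}{4382520}$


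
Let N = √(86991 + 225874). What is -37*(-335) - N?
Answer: 12395 - 7*√6385 ≈ 11836.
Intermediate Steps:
N = 7*√6385 (N = √312865 = 7*√6385 ≈ 559.34)
-37*(-335) - N = -37*(-335) - 7*√6385 = 12395 - 7*√6385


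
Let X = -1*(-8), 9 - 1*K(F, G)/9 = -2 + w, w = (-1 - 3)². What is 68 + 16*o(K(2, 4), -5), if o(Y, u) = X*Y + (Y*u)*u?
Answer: -23692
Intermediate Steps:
w = 16 (w = (-4)² = 16)
K(F, G) = -45 (K(F, G) = 81 - 9*(-2 + 16) = 81 - 9*14 = 81 - 126 = -45)
X = 8
o(Y, u) = 8*Y + Y*u² (o(Y, u) = 8*Y + (Y*u)*u = 8*Y + Y*u²)
68 + 16*o(K(2, 4), -5) = 68 + 16*(-45*(8 + (-5)²)) = 68 + 16*(-45*(8 + 25)) = 68 + 16*(-45*33) = 68 + 16*(-1485) = 68 - 23760 = -23692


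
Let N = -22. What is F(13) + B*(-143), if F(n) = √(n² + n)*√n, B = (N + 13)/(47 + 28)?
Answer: 429/25 + 13*√14 ≈ 65.802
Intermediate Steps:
B = -3/25 (B = (-22 + 13)/(47 + 28) = -9/75 = -9*1/75 = -3/25 ≈ -0.12000)
F(n) = √n*√(n + n²) (F(n) = √(n + n²)*√n = √n*√(n + n²))
F(13) + B*(-143) = √13*√(13*(1 + 13)) - 3/25*(-143) = √13*√(13*14) + 429/25 = √13*√182 + 429/25 = 13*√14 + 429/25 = 429/25 + 13*√14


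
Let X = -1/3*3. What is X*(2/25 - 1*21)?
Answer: 523/25 ≈ 20.920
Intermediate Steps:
X = -1 (X = -1*1/3*3 = -1/3*3 = -1)
X*(2/25 - 1*21) = -(2/25 - 1*21) = -(2*(1/25) - 21) = -(2/25 - 21) = -1*(-523/25) = 523/25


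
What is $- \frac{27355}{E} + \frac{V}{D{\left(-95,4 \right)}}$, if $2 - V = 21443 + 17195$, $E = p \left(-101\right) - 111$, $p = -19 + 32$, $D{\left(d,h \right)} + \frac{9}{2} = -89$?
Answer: $\frac{115150713}{266288} \approx 432.43$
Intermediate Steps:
$D{\left(d,h \right)} = - \frac{187}{2}$ ($D{\left(d,h \right)} = - \frac{9}{2} - 89 = - \frac{187}{2}$)
$p = 13$
$E = -1424$ ($E = 13 \left(-101\right) - 111 = -1313 - 111 = -1424$)
$V = -38636$ ($V = 2 - \left(21443 + 17195\right) = 2 - 38638 = -38636$)
$- \frac{27355}{E} + \frac{V}{D{\left(-95,4 \right)}} = - \frac{27355}{-1424} - \frac{38636}{- \frac{187}{2}} = \left(-27355\right) \left(- \frac{1}{1424}\right) - - \frac{77272}{187} = \frac{27355}{1424} + \frac{77272}{187} = \frac{115150713}{266288}$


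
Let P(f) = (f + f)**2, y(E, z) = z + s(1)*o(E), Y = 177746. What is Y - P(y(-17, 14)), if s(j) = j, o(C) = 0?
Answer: 176962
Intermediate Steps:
y(E, z) = z (y(E, z) = z + 1*0 = z + 0 = z)
P(f) = 4*f**2 (P(f) = (2*f)**2 = 4*f**2)
Y - P(y(-17, 14)) = 177746 - 4*14**2 = 177746 - 4*196 = 177746 - 1*784 = 177746 - 784 = 176962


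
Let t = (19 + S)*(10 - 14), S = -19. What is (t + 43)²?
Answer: 1849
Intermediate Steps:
t = 0 (t = (19 - 19)*(10 - 14) = 0*(-4) = 0)
(t + 43)² = (0 + 43)² = 43² = 1849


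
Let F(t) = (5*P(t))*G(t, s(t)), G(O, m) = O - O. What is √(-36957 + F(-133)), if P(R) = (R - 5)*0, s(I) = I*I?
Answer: I*√36957 ≈ 192.24*I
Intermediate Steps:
s(I) = I²
P(R) = 0 (P(R) = (-5 + R)*0 = 0)
G(O, m) = 0
F(t) = 0 (F(t) = (5*0)*0 = 0*0 = 0)
√(-36957 + F(-133)) = √(-36957 + 0) = √(-36957) = I*√36957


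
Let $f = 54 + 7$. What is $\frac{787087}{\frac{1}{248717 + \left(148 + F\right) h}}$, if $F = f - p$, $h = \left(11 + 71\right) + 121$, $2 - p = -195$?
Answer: $197679261311$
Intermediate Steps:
$p = 197$ ($p = 2 - -195 = 2 + 195 = 197$)
$f = 61$
$h = 203$ ($h = 82 + 121 = 203$)
$F = -136$ ($F = 61 - 197 = -136$)
$\frac{787087}{\frac{1}{248717 + \left(148 + F\right) h}} = \frac{787087}{\frac{1}{248717 + \left(148 - 136\right) 203}} = \frac{787087}{\frac{1}{248717 + 12 \cdot 203}} = \frac{787087}{\frac{1}{248717 + 2436}} = \frac{787087}{\frac{1}{251153}} = 787087 \frac{1}{\frac{1}{251153}} = 787087 \cdot 251153 = 197679261311$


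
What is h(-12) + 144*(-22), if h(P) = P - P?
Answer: -3168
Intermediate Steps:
h(P) = 0
h(-12) + 144*(-22) = 0 + 144*(-22) = 0 - 3168 = -3168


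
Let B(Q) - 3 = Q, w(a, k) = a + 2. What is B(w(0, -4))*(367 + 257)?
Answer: 3120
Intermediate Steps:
w(a, k) = 2 + a
B(Q) = 3 + Q
B(w(0, -4))*(367 + 257) = (3 + (2 + 0))*(367 + 257) = (3 + 2)*624 = 5*624 = 3120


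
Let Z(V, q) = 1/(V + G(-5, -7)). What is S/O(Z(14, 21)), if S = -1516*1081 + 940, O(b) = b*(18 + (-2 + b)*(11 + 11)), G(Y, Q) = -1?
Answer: 69199416/79 ≈ 8.7594e+5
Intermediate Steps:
Z(V, q) = 1/(-1 + V) (Z(V, q) = 1/(V - 1) = 1/(-1 + V))
O(b) = b*(-26 + 22*b) (O(b) = b*(18 + (-2 + b)*22) = b*(18 + (-44 + 22*b)) = b*(-26 + 22*b))
S = -1637856 (S = -1638796 + 940 = -1637856)
S/O(Z(14, 21)) = -1637856*(-1 + 14)/(2*(-13 + 11/(-1 + 14))) = -1637856*13/(2*(-13 + 11/13)) = -1637856/(2*(1/13)*(-158/13)) = -1637856/(-316/169) = -1637856*(-169/316) = 69199416/79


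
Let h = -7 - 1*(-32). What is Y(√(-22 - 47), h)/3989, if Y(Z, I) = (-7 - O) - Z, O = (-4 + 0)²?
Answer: -23/3989 - I*√69/3989 ≈ -0.0057659 - 0.0020824*I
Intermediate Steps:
O = 16 (O = (-4)² = 16)
h = 25 (h = -7 + 32 = 25)
Y(Z, I) = -23 - Z (Y(Z, I) = (-7 - 1*16) - Z = (-7 - 16) - Z = -23 - Z)
Y(√(-22 - 47), h)/3989 = (-23 - √(-22 - 47))/3989 = (-23 - √(-69))*(1/3989) = (-23 - I*√69)*(1/3989) = -23/3989 - I*√69/3989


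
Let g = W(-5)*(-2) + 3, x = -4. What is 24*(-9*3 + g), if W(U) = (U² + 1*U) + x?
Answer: -1344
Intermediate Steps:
W(U) = -4 + U + U² (W(U) = (U² + 1*U) - 4 = (U² + U) - 4 = (U + U²) - 4 = -4 + U + U²)
g = -29 (g = (-4 - 5 + (-5)²)*(-2) + 3 = (-4 - 5 + 25)*(-2) + 3 = 16*(-2) + 3 = -32 + 3 = -29)
24*(-9*3 + g) = 24*(-9*3 - 29) = 24*(-27 - 29) = 24*(-56) = -1344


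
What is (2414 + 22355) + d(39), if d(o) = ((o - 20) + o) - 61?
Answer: 24766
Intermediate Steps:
d(o) = -81 + 2*o (d(o) = ((-20 + o) + o) - 61 = (-20 + 2*o) - 61 = -81 + 2*o)
(2414 + 22355) + d(39) = (2414 + 22355) + (-81 + 2*39) = 24769 + (-81 + 78) = 24769 - 3 = 24766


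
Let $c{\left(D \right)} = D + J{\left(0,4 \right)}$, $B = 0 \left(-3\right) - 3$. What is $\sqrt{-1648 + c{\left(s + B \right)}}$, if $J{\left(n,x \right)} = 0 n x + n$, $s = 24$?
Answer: $i \sqrt{1627} \approx 40.336 i$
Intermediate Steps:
$B = -3$ ($B = 0 - 3 = -3$)
$J{\left(n,x \right)} = n$ ($J{\left(n,x \right)} = 0 x + n = 0 + n = n$)
$c{\left(D \right)} = D$ ($c{\left(D \right)} = D + 0 = D$)
$\sqrt{-1648 + c{\left(s + B \right)}} = \sqrt{-1648 + \left(24 - 3\right)} = \sqrt{-1648 + 21} = \sqrt{-1627} = i \sqrt{1627}$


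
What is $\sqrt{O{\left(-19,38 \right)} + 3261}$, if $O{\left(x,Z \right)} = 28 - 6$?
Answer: $7 \sqrt{67} \approx 57.297$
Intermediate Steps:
$O{\left(x,Z \right)} = 22$
$\sqrt{O{\left(-19,38 \right)} + 3261} = \sqrt{22 + 3261} = \sqrt{3283} = 7 \sqrt{67}$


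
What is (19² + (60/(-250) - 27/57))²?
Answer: 29287530496/225625 ≈ 1.2981e+5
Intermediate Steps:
(19² + (60/(-250) - 27/57))² = (361 + (60*(-1/250) - 27*1/57))² = (361 + (-6/25 - 9/19))² = (361 - 339/475)² = (171136/475)² = 29287530496/225625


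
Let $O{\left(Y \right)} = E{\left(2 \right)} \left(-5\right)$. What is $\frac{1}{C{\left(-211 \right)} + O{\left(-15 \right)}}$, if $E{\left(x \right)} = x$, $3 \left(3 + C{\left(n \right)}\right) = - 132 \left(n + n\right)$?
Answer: $\frac{1}{18555} \approx 5.3894 \cdot 10^{-5}$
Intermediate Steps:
$C{\left(n \right)} = -3 - 88 n$ ($C{\left(n \right)} = -3 + \frac{\left(-132\right) \left(n + n\right)}{3} = -3 + \frac{\left(-132\right) 2 n}{3} = -3 + \frac{\left(-264\right) n}{3} = -3 - 88 n$)
$O{\left(Y \right)} = -10$ ($O{\left(Y \right)} = 2 \left(-5\right) = -10$)
$\frac{1}{C{\left(-211 \right)} + O{\left(-15 \right)}} = \frac{1}{\left(-3 - -18568\right) - 10} = \frac{1}{\left(-3 + 18568\right) - 10} = \frac{1}{18565 - 10} = \frac{1}{18555}$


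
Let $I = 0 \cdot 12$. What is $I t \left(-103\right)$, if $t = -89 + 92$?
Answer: $0$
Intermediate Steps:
$t = 3$
$I = 0$
$I t \left(-103\right) = 0 \cdot 3 \left(-103\right) = 0 \left(-103\right) = 0$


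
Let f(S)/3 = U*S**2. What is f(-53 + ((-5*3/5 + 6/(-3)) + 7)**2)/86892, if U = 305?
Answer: 732305/28964 ≈ 25.283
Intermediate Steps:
f(S) = 915*S**2 (f(S) = 3*(305*S**2) = 915*S**2)
f(-53 + ((-5*3/5 + 6/(-3)) + 7)**2)/86892 = (915*(-53 + ((-5*3/5 + 6/(-3)) + 7)**2)**2)/86892 = (915*(-53 + ((-15*1/5 + 6*(-1/3)) + 7)**2)**2)*(1/86892) = (915*(-53 + ((-3 - 2) + 7)**2)**2)*(1/86892) = (915*(-53 + (-5 + 7)**2)**2)*(1/86892) = (915*(-53 + 2**2)**2)*(1/86892) = (915*(-53 + 4)**2)*(1/86892) = (915*(-49)**2)*(1/86892) = (915*2401)*(1/86892) = 2196915*(1/86892) = 732305/28964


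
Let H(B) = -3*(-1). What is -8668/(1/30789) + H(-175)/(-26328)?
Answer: -2342130560353/8776 ≈ -2.6688e+8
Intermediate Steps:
H(B) = 3
-8668/(1/30789) + H(-175)/(-26328) = -8668/(1/30789) + 3/(-26328) = -8668/1/30789 + 3*(-1/26328) = -8668*30789 - 1/8776 = -266879052 - 1/8776 = -2342130560353/8776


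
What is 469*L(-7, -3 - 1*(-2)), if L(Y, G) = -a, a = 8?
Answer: -3752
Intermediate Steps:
L(Y, G) = -8 (L(Y, G) = -1*8 = -8)
469*L(-7, -3 - 1*(-2)) = 469*(-8) = -3752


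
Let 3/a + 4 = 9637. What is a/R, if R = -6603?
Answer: -1/21202233 ≈ -4.7165e-8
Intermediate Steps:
a = 1/3211 (a = 3/(-4 + 9637) = 3/9633 = 3*(1/9633) = 1/3211 ≈ 0.00031143)
a/R = (1/3211)/(-6603) = (1/3211)*(-1/6603) = -1/21202233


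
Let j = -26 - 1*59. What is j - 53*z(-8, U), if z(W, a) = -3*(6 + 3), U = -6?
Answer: 1346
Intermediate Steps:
j = -85 (j = -26 - 59 = -85)
z(W, a) = -27 (z(W, a) = -3*9 = -27)
j - 53*z(-8, U) = -85 - 53*(-27) = -85 + 1431 = 1346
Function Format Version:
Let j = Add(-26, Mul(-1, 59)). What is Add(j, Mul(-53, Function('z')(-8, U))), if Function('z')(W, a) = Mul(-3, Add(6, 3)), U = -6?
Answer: 1346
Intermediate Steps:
j = -85 (j = Add(-26, -59) = -85)
Function('z')(W, a) = -27 (Function('z')(W, a) = Mul(-3, 9) = -27)
Add(j, Mul(-53, Function('z')(-8, U))) = Add(-85, Mul(-53, -27)) = Add(-85, 1431) = 1346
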